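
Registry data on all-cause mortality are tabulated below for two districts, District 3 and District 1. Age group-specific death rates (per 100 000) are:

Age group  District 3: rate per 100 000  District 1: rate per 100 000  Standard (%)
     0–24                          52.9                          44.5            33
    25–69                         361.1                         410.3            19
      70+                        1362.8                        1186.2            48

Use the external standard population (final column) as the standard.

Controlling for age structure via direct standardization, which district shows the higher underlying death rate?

Standard weights: 0.33, 0.19, 0.48.
District 3: 0.3300×52.9 + 0.1900×361.1 + 0.4800×1362.8 = 740.2100 per 100 000.
District 1: 0.3300×44.5 + 0.1900×410.3 + 0.4800×1186.2 = 662.0180 per 100 000.

District 3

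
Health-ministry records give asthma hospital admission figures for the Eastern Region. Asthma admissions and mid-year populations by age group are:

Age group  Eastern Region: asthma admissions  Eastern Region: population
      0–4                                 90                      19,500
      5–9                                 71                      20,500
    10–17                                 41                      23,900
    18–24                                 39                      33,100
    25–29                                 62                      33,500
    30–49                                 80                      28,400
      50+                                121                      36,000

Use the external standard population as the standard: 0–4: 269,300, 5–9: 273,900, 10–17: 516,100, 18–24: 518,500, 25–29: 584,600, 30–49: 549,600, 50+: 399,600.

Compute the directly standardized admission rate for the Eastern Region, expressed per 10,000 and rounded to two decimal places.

Age-specific rates per 10,000 for the Eastern Region: 46.15, 34.63, 17.15, 11.78, 18.51, 28.17, 33.61.
Standard total = 3,111,600; weights = 0.0865, 0.0880, 0.1659, 0.1666, 0.1879, 0.1766, 0.1284.
Standardized rate: 0.0865×46.15 + 0.0880×34.63 + 0.1659×17.15 + 0.1666×11.78 + 0.1879×18.51 + 0.1766×28.17 + 0.1284×33.61 = 24.6209 per 10,000.

24.62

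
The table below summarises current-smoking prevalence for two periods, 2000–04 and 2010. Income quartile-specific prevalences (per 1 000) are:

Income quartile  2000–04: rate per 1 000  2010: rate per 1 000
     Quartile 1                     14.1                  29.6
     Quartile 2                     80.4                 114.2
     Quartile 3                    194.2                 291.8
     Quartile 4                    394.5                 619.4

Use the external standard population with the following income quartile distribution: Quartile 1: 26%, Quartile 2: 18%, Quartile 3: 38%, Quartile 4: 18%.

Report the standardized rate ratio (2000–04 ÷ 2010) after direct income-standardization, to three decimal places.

0.650

Standard weights: 0.26, 0.18, 0.38, 0.18.
2000–04: 0.2600×14.1 + 0.1800×80.4 + 0.3800×194.2 + 0.1800×394.5 = 162.9440 per 1 000.
2010: 0.2600×29.6 + 0.1800×114.2 + 0.3800×291.8 + 0.1800×619.4 = 250.6280 per 1 000.
Ratio = 162.9440 ÷ 250.6280 = 0.65014.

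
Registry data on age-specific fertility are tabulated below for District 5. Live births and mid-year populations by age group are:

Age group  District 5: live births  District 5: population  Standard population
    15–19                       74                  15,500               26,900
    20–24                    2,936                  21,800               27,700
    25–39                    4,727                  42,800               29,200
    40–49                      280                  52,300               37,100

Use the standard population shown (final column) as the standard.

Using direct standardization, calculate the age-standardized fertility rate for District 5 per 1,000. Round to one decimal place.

Age-specific rates per 1,000 for District 5: 4.774, 134.679, 110.444, 5.354.
Standard total = 120,900; weights = 0.2225, 0.2291, 0.2415, 0.3069.
Standardized rate: 0.2225×4.774 + 0.2291×134.679 + 0.2415×110.444 + 0.3069×5.354 = 60.2367 per 1,000.

60.2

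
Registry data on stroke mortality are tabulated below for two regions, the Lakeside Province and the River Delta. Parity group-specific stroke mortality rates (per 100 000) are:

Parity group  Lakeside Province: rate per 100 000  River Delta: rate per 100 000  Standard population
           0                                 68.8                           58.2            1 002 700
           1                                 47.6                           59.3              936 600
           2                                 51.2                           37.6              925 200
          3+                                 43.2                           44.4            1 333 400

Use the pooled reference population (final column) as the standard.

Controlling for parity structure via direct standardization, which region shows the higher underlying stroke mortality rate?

Lakeside Province

Standard total = 4 197 900; weights = 0.2389, 0.2231, 0.2204, 0.3176.
The Lakeside Province: 0.2389×68.8 + 0.2231×47.6 + 0.2204×51.2 + 0.3176×43.2 = 52.0596 per 100 000.
The River Delta: 0.2389×58.2 + 0.2231×59.3 + 0.2204×37.6 + 0.3176×44.4 = 49.5219 per 100 000.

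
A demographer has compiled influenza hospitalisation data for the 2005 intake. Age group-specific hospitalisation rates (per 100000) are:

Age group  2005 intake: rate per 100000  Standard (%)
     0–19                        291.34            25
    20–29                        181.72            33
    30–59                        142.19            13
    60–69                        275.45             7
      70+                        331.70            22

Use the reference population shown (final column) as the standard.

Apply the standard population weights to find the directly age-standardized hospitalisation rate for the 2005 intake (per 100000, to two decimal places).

243.54

Standard weights: 0.25, 0.33, 0.13, 0.07, 0.22.
Standardized rate: 0.2500×291.34 + 0.3300×181.72 + 0.1300×142.19 + 0.0700×275.45 + 0.2200×331.70 = 243.5428 per 100000.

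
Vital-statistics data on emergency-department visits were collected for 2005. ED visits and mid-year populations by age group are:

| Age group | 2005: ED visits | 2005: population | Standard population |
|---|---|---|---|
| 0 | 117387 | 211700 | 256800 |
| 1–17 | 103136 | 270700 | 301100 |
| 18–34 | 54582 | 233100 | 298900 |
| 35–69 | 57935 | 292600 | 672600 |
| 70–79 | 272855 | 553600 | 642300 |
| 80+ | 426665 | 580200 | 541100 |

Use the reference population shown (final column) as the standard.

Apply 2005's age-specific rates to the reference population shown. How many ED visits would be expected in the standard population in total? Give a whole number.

1174763

Age-specific rates per 1000 for 2005: 554.497, 380.997, 234.157, 198.001, 492.874, 735.376.
Expected ED visits = Σ (standard pop × age-specific rate ÷ 1000)
= 256800×554.497/1000 + 301100×380.997/1000 + 298900×234.157/1000 + 672600×198.001/1000 + 642300×492.874/1000 + 541100×735.376/1000
= 142394.81 + 114718.32 + 69989.53 + 133175.26 + 316572.92 + 397911.81 = 1174762.65.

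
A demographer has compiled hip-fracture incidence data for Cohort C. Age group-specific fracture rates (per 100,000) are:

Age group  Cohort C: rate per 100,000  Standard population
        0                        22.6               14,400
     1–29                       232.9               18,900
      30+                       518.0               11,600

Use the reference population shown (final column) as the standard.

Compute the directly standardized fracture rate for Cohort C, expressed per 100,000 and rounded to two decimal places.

239.11

Standard total = 44,900; weights = 0.3207, 0.4209, 0.2584.
Standardized rate: 0.3207×22.6 + 0.4209×232.9 + 0.2584×518.0 = 239.1102 per 100,000.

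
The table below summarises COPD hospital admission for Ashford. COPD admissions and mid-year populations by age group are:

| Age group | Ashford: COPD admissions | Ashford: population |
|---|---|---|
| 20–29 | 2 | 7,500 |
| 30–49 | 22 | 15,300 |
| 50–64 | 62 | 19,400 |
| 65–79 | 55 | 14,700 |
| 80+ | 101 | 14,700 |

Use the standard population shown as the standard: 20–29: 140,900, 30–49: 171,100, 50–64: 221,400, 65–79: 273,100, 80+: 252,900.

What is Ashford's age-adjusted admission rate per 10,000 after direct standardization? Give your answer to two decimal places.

35.40

Age-specific rates per 10,000 for Ashford: 2.67, 14.38, 31.96, 37.41, 68.71.
Standard total = 1,059,400; weights = 0.1330, 0.1615, 0.2090, 0.2578, 0.2387.
Standardized rate: 0.1330×2.67 + 0.1615×14.38 + 0.2090×31.96 + 0.2578×37.41 + 0.2387×68.71 = 35.4029 per 10,000.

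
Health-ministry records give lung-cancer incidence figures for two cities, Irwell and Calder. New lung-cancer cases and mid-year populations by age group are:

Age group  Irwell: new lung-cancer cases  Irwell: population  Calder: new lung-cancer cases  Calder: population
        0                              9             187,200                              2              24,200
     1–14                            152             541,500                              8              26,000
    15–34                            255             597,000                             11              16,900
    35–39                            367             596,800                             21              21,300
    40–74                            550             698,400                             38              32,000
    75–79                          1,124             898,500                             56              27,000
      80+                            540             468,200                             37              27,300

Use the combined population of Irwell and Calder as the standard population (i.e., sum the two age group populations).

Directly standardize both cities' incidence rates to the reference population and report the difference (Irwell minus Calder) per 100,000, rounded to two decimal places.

-37.08

Age-specific rates per 100,000 for Irwell: 4.81, 28.07, 42.71, 61.49, 78.75, 125.10, 115.34.
For Calder: 8.26, 30.77, 65.09, 98.59, 118.75, 207.41, 135.53.
Combined standard total = 4,162,300; weights = 0.0508, 0.1363, 0.1475, 0.1485, 0.1755, 0.2224, 0.1190.
Irwell: 0.0508×4.81 + 0.1363×28.07 + 0.1475×42.71 + 0.1485×61.49 + 0.1755×78.75 + 0.2224×125.10 + 0.1190×115.34 = 74.8683 per 100,000.
Calder: 0.0508×8.26 + 0.1363×30.77 + 0.1475×65.09 + 0.1485×98.59 + 0.1755×118.75 + 0.2224×207.41 + 0.1190×135.53 = 111.9459 per 100,000.
Difference = 74.8683 − 111.9459 = -37.0776.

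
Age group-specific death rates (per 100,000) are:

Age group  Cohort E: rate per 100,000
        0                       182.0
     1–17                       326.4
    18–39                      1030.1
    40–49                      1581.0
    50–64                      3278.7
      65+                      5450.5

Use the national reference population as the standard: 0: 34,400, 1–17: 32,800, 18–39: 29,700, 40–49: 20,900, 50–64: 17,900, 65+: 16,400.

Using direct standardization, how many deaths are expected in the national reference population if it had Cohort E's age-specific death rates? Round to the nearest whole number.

2287

Expected deaths = Σ (standard pop × age-specific rate ÷ 100,000)
= 34,400×182.0/100,000 + 32,800×326.4/100,000 + 29,700×1030.1/100,000 + 20,900×1581.0/100,000 + 17,900×3278.7/100,000 + 16,400×5450.5/100,000
= 62.61 + 107.06 + 305.94 + 330.43 + 586.89 + 893.88 = 2286.81.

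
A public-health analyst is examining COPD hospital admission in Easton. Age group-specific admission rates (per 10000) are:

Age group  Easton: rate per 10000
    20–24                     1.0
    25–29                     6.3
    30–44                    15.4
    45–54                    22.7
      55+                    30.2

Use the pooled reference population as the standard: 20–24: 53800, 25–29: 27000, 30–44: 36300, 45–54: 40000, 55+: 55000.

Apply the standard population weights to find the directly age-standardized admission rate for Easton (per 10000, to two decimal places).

15.80

Standard total = 212100; weights = 0.2537, 0.1273, 0.1711, 0.1886, 0.2593.
Standardized rate: 0.2537×1.0 + 0.1273×6.3 + 0.1711×15.4 + 0.1886×22.7 + 0.2593×30.2 = 15.8035 per 10000.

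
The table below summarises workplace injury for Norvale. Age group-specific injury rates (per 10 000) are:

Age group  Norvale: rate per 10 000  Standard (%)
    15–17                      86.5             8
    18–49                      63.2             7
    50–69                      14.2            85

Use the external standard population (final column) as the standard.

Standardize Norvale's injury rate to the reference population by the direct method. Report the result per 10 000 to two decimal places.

23.41

Standard weights: 0.08, 0.07, 0.85.
Standardized rate: 0.0800×86.5 + 0.0700×63.2 + 0.8500×14.2 = 23.4140 per 10 000.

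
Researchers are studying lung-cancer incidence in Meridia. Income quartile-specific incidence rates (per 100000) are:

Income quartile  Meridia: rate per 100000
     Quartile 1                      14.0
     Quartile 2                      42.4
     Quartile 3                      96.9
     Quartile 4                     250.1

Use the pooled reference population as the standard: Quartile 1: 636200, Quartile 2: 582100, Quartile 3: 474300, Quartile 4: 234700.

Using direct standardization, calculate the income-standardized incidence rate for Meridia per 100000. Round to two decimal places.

71.73

Standard total = 1927300; weights = 0.3301, 0.3020, 0.2461, 0.1218.
Standardized rate: 0.3301×14.0 + 0.3020×42.4 + 0.2461×96.9 + 0.1218×250.1 = 71.7304 per 100000.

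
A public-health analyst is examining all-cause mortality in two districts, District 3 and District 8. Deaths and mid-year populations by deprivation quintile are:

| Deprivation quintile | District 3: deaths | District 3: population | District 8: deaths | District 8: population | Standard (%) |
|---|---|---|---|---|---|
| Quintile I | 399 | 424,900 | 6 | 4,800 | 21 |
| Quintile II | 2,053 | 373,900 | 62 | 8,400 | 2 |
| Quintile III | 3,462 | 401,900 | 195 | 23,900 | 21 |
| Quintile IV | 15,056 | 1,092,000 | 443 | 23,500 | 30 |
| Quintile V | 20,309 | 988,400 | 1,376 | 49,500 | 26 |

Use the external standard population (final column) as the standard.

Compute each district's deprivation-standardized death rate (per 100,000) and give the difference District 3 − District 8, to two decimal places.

-341.18

Deprivation-specific rates per 100,000 for District 3: 93.90, 549.08, 861.41, 1378.75, 2054.73.
For District 8: 125.00, 738.10, 815.90, 1885.11, 2779.80.
Standard weights: 0.21, 0.02, 0.21, 0.30, 0.26.
District 3: 0.2100×93.90 + 0.0200×549.08 + 0.2100×861.41 + 0.3000×1378.75 + 0.2600×2054.73 = 1159.4547 per 100,000.
District 8: 0.2100×125.00 + 0.0200×738.10 + 0.2100×815.90 + 0.3000×1885.11 + 0.2600×2779.80 = 1500.6302 per 100,000.
Difference = 1159.4547 − 1500.6302 = -341.1755.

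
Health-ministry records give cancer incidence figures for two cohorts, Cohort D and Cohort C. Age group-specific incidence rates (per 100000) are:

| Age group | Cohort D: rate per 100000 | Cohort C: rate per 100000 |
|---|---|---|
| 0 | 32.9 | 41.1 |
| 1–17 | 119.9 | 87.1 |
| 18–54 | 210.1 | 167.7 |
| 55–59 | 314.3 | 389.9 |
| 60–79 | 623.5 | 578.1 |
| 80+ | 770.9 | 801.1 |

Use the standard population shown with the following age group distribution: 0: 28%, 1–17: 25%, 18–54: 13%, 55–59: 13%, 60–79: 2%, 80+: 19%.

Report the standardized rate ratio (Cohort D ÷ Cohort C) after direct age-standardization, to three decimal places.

0.988

Standard weights: 0.28, 0.25, 0.13, 0.13, 0.02, 0.19.
Cohort D: 0.2800×32.9 + 0.2500×119.9 + 0.1300×210.1 + 0.1300×314.3 + 0.0200×623.5 + 0.1900×770.9 = 266.3000 per 100000.
Cohort C: 0.2800×41.1 + 0.2500×87.1 + 0.1300×167.7 + 0.1300×389.9 + 0.0200×578.1 + 0.1900×801.1 = 269.5420 per 100000.
Ratio = 266.3000 ÷ 269.5420 = 0.98797.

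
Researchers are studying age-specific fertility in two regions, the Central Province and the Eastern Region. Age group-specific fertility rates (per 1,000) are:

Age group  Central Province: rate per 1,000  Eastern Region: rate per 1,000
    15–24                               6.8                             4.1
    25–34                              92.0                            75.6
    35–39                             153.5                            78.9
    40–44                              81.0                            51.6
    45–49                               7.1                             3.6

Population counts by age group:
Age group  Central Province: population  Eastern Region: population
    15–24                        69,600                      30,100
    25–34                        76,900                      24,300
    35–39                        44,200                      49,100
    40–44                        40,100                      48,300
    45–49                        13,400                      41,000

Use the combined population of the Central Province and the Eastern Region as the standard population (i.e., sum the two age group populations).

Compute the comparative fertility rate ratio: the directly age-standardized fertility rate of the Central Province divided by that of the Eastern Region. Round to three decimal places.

1.579

Combined standard total = 437,000; weights = 0.2281, 0.2316, 0.2135, 0.2023, 0.1245.
The Central Province: 0.2281×6.8 + 0.2316×92.0 + 0.2135×153.5 + 0.2023×81.0 + 0.1245×7.1 = 72.8983 per 1,000.
The Eastern Region: 0.2281×4.1 + 0.2316×75.6 + 0.2135×78.9 + 0.2023×51.6 + 0.1245×3.6 = 46.1742 per 1,000.
Ratio = 72.8983 ÷ 46.1742 = 1.57877.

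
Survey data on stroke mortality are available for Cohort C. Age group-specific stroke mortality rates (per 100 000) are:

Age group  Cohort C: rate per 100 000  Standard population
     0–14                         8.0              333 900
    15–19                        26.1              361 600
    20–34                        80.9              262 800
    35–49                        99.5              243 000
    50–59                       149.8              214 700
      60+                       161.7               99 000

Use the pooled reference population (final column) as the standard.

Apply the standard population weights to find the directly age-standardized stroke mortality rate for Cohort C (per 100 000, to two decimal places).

69.78

Standard total = 1 515 000; weights = 0.2204, 0.2387, 0.1735, 0.1604, 0.1417, 0.0653.
Standardized rate: 0.2204×8.0 + 0.2387×26.1 + 0.1735×80.9 + 0.1604×99.5 + 0.1417×149.8 + 0.0653×161.7 = 69.7811 per 100 000.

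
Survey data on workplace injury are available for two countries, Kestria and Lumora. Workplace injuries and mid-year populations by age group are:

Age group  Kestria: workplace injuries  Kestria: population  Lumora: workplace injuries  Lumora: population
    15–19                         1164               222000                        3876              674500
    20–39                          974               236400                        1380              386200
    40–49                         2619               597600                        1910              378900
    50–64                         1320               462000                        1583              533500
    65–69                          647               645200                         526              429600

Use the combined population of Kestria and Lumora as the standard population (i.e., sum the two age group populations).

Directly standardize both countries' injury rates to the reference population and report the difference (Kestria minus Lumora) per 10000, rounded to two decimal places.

-2.41

Age-specific rates per 10000 for Kestria: 52.43, 41.20, 43.83, 28.57, 10.03.
For Lumora: 57.46, 35.73, 50.41, 29.67, 12.24.
Combined standard total = 4565900; weights = 0.1963, 0.1364, 0.2139, 0.2180, 0.2354.
Kestria: 0.1963×52.43 + 0.1364×41.20 + 0.2139×43.83 + 0.2180×28.57 + 0.2354×10.03 = 33.8759 per 10000.
Lumora: 0.1963×57.46 + 0.1364×35.73 + 0.2139×50.41 + 0.2180×29.67 + 0.2354×12.24 = 36.2879 per 10000.
Difference = 33.8759 − 36.2879 = -2.4121.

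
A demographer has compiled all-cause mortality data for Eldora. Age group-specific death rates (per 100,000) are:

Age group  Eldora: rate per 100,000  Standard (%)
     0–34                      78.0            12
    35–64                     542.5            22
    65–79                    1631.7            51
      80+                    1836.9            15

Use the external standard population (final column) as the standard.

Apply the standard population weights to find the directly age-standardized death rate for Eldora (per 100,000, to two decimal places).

1236.41

Standard weights: 0.12, 0.22, 0.51, 0.15.
Standardized rate: 0.1200×78.0 + 0.2200×542.5 + 0.5100×1631.7 + 0.1500×1836.9 = 1236.4120 per 100,000.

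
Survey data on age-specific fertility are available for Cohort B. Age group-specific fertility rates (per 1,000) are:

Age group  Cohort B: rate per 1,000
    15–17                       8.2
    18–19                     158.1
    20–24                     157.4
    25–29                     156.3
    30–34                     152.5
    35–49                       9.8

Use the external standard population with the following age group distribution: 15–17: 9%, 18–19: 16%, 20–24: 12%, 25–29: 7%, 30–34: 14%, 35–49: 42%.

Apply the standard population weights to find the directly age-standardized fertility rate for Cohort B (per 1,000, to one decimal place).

Standard weights: 0.09, 0.16, 0.12, 0.07, 0.14, 0.42.
Standardized rate: 0.0900×8.2 + 0.1600×158.1 + 0.1200×157.4 + 0.0700×156.3 + 0.1400×152.5 + 0.4200×9.8 = 81.3290 per 1,000.

81.3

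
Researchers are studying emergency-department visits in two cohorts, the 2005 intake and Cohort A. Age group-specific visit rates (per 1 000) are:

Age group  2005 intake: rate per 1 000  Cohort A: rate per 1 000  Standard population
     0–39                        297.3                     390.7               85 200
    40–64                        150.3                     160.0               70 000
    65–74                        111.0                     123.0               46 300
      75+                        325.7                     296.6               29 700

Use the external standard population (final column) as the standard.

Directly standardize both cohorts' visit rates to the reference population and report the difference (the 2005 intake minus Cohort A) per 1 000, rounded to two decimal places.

-36.02

Standard total = 231 200; weights = 0.3685, 0.3028, 0.2003, 0.1285.
The 2005 intake: 0.3685×297.3 + 0.3028×150.3 + 0.2003×111.0 + 0.1285×325.7 = 219.1330 per 1 000.
Cohort A: 0.3685×390.7 + 0.3028×160.0 + 0.2003×123.0 + 0.1285×296.6 = 255.1538 per 1 000.
Difference = 219.1330 − 255.1538 = -36.0208.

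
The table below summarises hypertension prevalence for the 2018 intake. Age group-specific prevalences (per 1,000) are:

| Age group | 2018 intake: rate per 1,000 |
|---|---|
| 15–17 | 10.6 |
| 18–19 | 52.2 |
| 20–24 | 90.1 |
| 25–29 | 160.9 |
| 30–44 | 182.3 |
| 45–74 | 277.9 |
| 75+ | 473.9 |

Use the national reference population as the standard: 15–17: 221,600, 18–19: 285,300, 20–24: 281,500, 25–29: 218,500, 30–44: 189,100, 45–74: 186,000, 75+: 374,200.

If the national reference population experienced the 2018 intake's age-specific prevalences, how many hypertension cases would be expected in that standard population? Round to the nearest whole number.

Expected hypertension cases = Σ (standard pop × age-specific rate ÷ 1,000)
= 221,600×10.6/1,000 + 285,300×52.2/1,000 + 281,500×90.1/1,000 + 218,500×160.9/1,000 + 189,100×182.3/1,000 + 186,000×277.9/1,000 + 374,200×473.9/1,000
= 2348.96 + 14892.66 + 25363.15 + 35156.65 + 34472.93 + 51689.40 + 177333.38 = 341257.13.

341257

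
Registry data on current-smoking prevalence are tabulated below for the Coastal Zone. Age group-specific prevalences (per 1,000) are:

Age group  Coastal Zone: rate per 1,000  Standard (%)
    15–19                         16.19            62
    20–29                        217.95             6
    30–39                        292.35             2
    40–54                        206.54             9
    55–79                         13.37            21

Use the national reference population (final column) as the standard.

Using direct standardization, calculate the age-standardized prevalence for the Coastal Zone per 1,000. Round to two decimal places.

Standard weights: 0.62, 0.06, 0.02, 0.09, 0.21.
Standardized rate: 0.6200×16.19 + 0.0600×217.95 + 0.0200×292.35 + 0.0900×206.54 + 0.2100×13.37 = 50.3581 per 1,000.

50.36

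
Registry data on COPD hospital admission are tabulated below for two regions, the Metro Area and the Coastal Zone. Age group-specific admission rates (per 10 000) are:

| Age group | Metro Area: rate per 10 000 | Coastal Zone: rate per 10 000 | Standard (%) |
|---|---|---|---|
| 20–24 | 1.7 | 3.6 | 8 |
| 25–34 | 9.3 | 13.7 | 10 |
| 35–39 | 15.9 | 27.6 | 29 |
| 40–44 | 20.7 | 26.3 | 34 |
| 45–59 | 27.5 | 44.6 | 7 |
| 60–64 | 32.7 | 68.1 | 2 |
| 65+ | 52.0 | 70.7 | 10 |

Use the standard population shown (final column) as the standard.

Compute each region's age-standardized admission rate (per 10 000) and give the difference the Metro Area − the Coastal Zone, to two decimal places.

-9.66

Standard weights: 0.08, 0.10, 0.29, 0.34, 0.07, 0.02, 0.10.
The Metro Area: 0.0800×1.7 + 0.1000×9.3 + 0.2900×15.9 + 0.3400×20.7 + 0.0700×27.5 + 0.0200×32.7 + 0.1000×52.0 = 20.4940 per 10 000.
The Coastal Zone: 0.0800×3.6 + 0.1000×13.7 + 0.2900×27.6 + 0.3400×26.3 + 0.0700×44.6 + 0.0200×68.1 + 0.1000×70.7 = 30.1580 per 10 000.
Difference = 20.4940 − 30.1580 = -9.6640.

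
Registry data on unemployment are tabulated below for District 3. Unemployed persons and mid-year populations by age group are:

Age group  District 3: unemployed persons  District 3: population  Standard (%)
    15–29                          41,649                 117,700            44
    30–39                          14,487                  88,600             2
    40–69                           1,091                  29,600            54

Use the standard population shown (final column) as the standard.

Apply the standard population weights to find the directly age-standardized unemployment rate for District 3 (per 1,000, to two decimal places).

178.87

Age-specific rates per 1,000 for District 3: 353.857, 163.510, 36.858.
Standard weights: 0.44, 0.02, 0.54.
Standardized rate: 0.4400×353.857 + 0.0200×163.510 + 0.5400×36.858 = 178.8708 per 1,000.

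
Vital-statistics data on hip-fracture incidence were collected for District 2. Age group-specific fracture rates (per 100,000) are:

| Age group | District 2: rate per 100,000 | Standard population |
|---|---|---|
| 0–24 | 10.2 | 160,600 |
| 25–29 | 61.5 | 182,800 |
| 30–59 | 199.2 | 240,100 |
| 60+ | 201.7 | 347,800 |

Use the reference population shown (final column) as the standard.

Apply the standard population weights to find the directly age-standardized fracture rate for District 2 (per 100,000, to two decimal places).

Standard total = 931,300; weights = 0.1724, 0.1963, 0.2578, 0.3735.
Standardized rate: 0.1724×10.2 + 0.1963×61.5 + 0.2578×199.2 + 0.3735×201.7 = 140.5127 per 100,000.

140.51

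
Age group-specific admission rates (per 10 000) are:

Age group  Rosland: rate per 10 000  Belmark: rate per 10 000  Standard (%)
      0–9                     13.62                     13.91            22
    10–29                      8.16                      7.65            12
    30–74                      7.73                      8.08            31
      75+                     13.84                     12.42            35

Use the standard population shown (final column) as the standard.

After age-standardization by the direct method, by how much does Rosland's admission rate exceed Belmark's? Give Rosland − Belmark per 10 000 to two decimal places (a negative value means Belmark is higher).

Standard weights: 0.22, 0.12, 0.31, 0.35.
Rosland: 0.2200×13.62 + 0.1200×8.16 + 0.3100×7.73 + 0.3500×13.84 = 11.2159 per 10 000.
Belmark: 0.2200×13.91 + 0.1200×7.65 + 0.3100×8.08 + 0.3500×12.42 = 10.8300 per 10 000.
Difference = 11.2159 − 10.8300 = 0.3859.

0.39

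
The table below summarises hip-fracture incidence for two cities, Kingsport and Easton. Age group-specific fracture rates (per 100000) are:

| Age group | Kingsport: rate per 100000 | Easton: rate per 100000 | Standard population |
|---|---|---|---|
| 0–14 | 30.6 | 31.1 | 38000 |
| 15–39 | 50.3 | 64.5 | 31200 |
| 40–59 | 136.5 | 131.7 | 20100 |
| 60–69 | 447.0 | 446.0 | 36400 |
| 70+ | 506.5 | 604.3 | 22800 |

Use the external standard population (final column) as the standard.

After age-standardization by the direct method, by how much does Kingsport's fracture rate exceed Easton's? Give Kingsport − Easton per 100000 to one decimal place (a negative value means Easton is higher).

-17.2

Standard total = 148500; weights = 0.2559, 0.2101, 0.1354, 0.2451, 0.1535.
Kingsport: 0.2559×30.6 + 0.2101×50.3 + 0.1354×136.5 + 0.2451×447.0 + 0.1535×506.5 = 224.2075 per 100000.
Easton: 0.2559×31.1 + 0.2101×64.5 + 0.1354×131.7 + 0.2451×446.0 + 0.1535×604.3 = 241.4398 per 100000.
Difference = 224.2075 − 241.4398 = -17.2323.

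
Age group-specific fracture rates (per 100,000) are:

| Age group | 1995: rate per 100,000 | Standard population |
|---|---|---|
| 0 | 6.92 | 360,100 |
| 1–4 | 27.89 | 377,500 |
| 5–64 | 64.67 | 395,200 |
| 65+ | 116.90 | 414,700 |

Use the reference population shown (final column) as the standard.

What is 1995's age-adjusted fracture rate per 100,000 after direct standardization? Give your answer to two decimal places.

Standard total = 1,547,500; weights = 0.2327, 0.2439, 0.2554, 0.2680.
Standardized rate: 0.2327×6.92 + 0.2439×27.89 + 0.2554×64.67 + 0.2680×116.90 = 56.2561 per 100,000.

56.26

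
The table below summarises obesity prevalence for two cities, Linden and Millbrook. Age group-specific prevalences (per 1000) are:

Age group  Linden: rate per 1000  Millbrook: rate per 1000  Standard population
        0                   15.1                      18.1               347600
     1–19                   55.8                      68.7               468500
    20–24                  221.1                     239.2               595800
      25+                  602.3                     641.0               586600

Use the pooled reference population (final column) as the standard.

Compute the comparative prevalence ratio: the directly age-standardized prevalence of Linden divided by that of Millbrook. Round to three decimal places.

Standard total = 1998500; weights = 0.1739, 0.2344, 0.2981, 0.2935.
Linden: 0.1739×15.1 + 0.2344×55.8 + 0.2981×221.1 + 0.2935×602.3 = 258.4096 per 1000.
Millbrook: 0.1739×18.1 + 0.2344×68.7 + 0.2981×239.2 + 0.2935×641.0 = 278.7108 per 1000.
Ratio = 258.4096 ÷ 278.7108 = 0.92716.

0.927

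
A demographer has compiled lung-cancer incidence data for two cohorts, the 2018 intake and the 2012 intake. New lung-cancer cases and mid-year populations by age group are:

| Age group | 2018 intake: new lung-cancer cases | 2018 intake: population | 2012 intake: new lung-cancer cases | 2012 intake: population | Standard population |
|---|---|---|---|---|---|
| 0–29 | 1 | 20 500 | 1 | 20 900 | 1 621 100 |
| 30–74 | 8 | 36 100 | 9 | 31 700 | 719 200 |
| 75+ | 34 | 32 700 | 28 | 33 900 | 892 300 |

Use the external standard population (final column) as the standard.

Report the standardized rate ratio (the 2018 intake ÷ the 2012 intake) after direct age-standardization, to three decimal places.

Age-specific rates per 100 000 for the 2018 intake: 4.88, 22.16, 103.98.
For the 2012 intake: 4.78, 28.39, 82.60.
Standard total = 3 232 600; weights = 0.5015, 0.2225, 0.2760.
The 2018 intake: 0.5015×4.88 + 0.2225×22.16 + 0.2760×103.98 = 36.0772 per 100 000.
The 2012 intake: 0.5015×4.78 + 0.2225×28.39 + 0.2760×82.60 = 31.5151 per 100 000.
Ratio = 36.0772 ÷ 31.5151 = 1.14476.

1.145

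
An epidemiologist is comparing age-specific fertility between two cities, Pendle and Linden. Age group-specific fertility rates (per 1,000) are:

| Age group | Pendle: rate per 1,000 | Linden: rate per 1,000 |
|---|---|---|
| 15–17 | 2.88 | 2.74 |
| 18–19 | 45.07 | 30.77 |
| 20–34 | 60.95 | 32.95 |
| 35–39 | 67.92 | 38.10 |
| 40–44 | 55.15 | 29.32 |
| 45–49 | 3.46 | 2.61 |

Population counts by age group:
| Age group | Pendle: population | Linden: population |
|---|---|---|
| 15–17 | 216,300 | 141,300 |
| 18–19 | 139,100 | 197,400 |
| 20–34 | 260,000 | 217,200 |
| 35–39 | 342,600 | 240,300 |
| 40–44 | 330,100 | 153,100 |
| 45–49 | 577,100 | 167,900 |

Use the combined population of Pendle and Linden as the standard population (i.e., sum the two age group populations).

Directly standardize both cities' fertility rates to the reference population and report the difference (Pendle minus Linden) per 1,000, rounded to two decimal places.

16.34

Combined standard total = 2,982,400; weights = 0.1199, 0.1128, 0.1600, 0.1954, 0.1620, 0.2498.
Pendle: 0.1199×2.88 + 0.1128×45.07 + 0.1600×60.95 + 0.1954×67.92 + 0.1620×55.15 + 0.2498×3.46 = 38.2571 per 1,000.
Linden: 0.1199×2.74 + 0.1128×30.77 + 0.1600×32.95 + 0.1954×38.10 + 0.1620×29.32 + 0.2498×2.61 = 21.9213 per 1,000.
Difference = 38.2571 − 21.9213 = 16.3358.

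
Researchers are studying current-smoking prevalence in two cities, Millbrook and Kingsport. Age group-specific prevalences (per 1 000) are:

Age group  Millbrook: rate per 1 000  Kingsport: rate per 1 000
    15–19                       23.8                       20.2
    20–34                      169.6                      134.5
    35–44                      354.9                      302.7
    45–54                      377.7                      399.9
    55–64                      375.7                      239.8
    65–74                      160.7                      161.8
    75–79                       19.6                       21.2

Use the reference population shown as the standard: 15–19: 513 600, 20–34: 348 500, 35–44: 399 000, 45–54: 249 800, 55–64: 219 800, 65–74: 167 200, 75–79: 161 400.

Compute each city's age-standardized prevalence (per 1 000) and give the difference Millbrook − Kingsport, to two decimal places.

Standard total = 2 059 300; weights = 0.2494, 0.1692, 0.1938, 0.1213, 0.1067, 0.0812, 0.0784.
Millbrook: 0.2494×23.8 + 0.1692×169.6 + 0.1938×354.9 + 0.1213×377.7 + 0.1067×375.7 + 0.0812×160.7 + 0.0784×19.6 = 203.9019 per 1 000.
Kingsport: 0.2494×20.2 + 0.1692×134.5 + 0.1938×302.7 + 0.1213×399.9 + 0.1067×239.8 + 0.0812×161.8 + 0.0784×21.2 = 175.3523 per 1 000.
Difference = 203.9019 − 175.3523 = 28.5496.

28.55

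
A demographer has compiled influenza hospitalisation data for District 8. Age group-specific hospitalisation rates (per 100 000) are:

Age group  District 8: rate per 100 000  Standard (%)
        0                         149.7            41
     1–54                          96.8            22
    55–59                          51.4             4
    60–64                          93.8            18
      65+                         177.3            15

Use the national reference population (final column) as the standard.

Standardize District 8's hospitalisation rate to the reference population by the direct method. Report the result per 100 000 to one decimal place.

Standard weights: 0.41, 0.22, 0.04, 0.18, 0.15.
Standardized rate: 0.4100×149.7 + 0.2200×96.8 + 0.0400×51.4 + 0.1800×93.8 + 0.1500×177.3 = 128.2080 per 100 000.

128.2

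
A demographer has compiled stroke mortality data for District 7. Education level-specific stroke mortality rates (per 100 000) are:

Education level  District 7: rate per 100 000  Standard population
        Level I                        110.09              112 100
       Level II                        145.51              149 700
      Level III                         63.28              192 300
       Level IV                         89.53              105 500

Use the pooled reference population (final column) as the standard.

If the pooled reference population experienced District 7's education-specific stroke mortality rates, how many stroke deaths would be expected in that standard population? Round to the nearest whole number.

557

Expected stroke deaths = Σ (standard pop × education-specific rate ÷ 100 000)
= 112 100×110.09/100 000 + 149 700×145.51/100 000 + 192 300×63.28/100 000 + 105 500×89.53/100 000
= 123.41 + 217.83 + 121.69 + 94.45 = 557.38.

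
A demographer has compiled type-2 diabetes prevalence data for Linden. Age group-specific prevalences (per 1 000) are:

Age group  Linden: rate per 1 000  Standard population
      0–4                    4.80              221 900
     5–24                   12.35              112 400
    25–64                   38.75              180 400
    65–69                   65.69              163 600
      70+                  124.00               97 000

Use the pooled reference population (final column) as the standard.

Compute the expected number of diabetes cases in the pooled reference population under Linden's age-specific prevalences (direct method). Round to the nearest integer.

32219

Expected diabetes cases = Σ (standard pop × age-specific rate ÷ 1 000)
= 221 900×4.80/1 000 + 112 400×12.35/1 000 + 180 400×38.75/1 000 + 163 600×65.69/1 000 + 97 000×124.00/1 000
= 1065.12 + 1388.14 + 6990.50 + 10746.88 + 12028.00 = 32218.64.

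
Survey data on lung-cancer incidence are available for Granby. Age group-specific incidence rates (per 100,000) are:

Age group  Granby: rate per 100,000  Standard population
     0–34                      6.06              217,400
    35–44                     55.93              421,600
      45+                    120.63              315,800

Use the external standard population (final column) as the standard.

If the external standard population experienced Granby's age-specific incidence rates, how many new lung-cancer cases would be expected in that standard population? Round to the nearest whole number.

630

Expected new lung-cancer cases = Σ (standard pop × age-specific rate ÷ 100,000)
= 217,400×6.06/100,000 + 421,600×55.93/100,000 + 315,800×120.63/100,000
= 13.17 + 235.80 + 380.95 = 629.92.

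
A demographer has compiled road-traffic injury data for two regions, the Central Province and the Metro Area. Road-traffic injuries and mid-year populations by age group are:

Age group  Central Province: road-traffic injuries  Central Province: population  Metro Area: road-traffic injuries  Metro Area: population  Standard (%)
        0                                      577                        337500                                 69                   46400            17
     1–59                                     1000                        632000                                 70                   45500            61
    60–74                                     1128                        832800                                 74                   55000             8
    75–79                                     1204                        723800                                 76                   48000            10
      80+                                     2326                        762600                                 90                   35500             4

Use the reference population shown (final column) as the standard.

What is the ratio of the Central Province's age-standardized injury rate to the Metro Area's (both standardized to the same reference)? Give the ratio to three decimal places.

1.060

Age-specific rates per 100000 for the Central Province: 170.96, 158.23, 135.45, 166.34, 305.01.
For the Metro Area: 148.71, 153.85, 134.55, 158.33, 253.52.
Standard weights: 0.17, 0.61, 0.08, 0.10, 0.04.
The Central Province: 0.1700×170.96 + 0.6100×158.23 + 0.0800×135.45 + 0.1000×166.34 + 0.0400×305.01 = 165.2532 per 100000.
The Metro Area: 0.1700×148.71 + 0.6100×153.85 + 0.0800×134.55 + 0.1000×158.33 + 0.0400×253.52 = 155.8641 per 100000.
Ratio = 165.2532 ÷ 155.8641 = 1.06024.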